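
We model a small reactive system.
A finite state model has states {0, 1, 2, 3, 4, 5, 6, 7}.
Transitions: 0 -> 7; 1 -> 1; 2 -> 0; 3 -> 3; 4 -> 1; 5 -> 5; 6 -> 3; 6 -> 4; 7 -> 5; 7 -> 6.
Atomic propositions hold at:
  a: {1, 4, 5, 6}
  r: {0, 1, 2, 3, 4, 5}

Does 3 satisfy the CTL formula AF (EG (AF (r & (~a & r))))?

Sat(~a) = {0, 2, 3, 7}
Sat(~a & r) = {0, 2, 3}
Sat(r & (~a & r)) = {0, 2, 3}
AF (r & (~a & r)): least fixpoint, start Z0 = {0, 2, 3}, add states with every successor in Z. Already a fixed point.
Sat(AF (r & (~a & r))) = {0, 2, 3}
EG (AF (r & (~a & r))): greatest fixpoint, start Z0 = {0, 2, 3}, keep only states in Sat with some successor in Z. Z1 = {2, 3}; Z2 = {3}; fixed.
Sat(EG (AF (r & (~a & r)))) = {3}
AF (EG (AF (r & (~a & r)))): least fixpoint, start Z0 = {3}, add states with every successor in Z. Already a fixed point.
Sat(AF (EG (AF (r & (~a & r))))) = {3}
3 ∈ Sat(AF (EG (AF (r & (~a & r))))) = {3}, so the formula holds at 3.

Yes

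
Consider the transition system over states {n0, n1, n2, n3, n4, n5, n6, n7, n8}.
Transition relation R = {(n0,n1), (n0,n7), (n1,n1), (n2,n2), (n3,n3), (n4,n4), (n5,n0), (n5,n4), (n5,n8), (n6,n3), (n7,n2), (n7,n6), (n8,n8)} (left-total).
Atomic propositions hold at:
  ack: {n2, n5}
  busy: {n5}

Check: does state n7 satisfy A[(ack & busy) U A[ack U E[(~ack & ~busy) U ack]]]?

Sat(ack & busy) = {n5}
Sat(~ack) = {n0, n1, n3, n4, n6, n7, n8}
Sat(~busy) = {n0, n1, n2, n3, n4, n6, n7, n8}
Sat(~ack & ~busy) = {n0, n1, n3, n4, n6, n7, n8}
E[(~ack & ~busy) U ack]: least fixpoint, start Z0 = Sat(ack) = {n2, n5}, add states in Sat(~ack & ~busy) with some successor in Z. Z1 = {n2, n5, n7}; Z2 = {n0, n2, n5, n7}; fixed.
Sat(E[(~ack & ~busy) U ack]) = {n0, n2, n5, n7}
A[ack U E[(~ack & ~busy) U ack]]: least fixpoint, start Z0 = Sat(E[(~ack & ~busy) U ack]) = {n0, n2, n5, n7}, add states in Sat(ack) with every successor in Z. Already a fixed point.
Sat(A[ack U E[(~ack & ~busy) U ack]]) = {n0, n2, n5, n7}
A[(ack & busy) U A[ack U E[(~ack & ~busy) U ack]]]: least fixpoint, start Z0 = Sat(A[ack U E[(~ack & ~busy) U ack]]) = {n0, n2, n5, n7}, add states in Sat(ack & busy) with every successor in Z. Already a fixed point.
Sat(A[(ack & busy) U A[ack U E[(~ack & ~busy) U ack]]]) = {n0, n2, n5, n7}
n7 ∈ Sat(A[(ack & busy) U A[ack U E[(~ack & ~busy) U ack]]]) = {n0, n2, n5, n7}, so the formula holds at n7.

Yes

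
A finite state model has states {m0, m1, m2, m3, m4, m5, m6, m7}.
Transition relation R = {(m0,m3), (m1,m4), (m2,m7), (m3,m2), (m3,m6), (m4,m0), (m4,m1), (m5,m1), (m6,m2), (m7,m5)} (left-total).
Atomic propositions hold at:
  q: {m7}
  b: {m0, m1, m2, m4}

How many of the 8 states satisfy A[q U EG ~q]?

Sat(~q) = {m0, m1, m2, m3, m4, m5, m6}
EG ~q: greatest fixpoint, start Z0 = {m0, m1, m2, m3, m4, m5, m6}, keep only states in Sat with some successor in Z. Z1 = {m0, m1, m3, m4, m5, m6}; Z2 = {m0, m1, m3, m4, m5}; Z3 = {m0, m1, m4, m5}; Z4 = {m1, m4, m5}; fixed.
Sat(EG ~q) = {m1, m4, m5}
A[q U EG ~q]: least fixpoint, start Z0 = Sat(EG ~q) = {m1, m4, m5}, add states in Sat(q) with every successor in Z. Z1 = {m1, m4, m5, m7}; fixed.
Sat(A[q U EG ~q]) = {m1, m4, m5, m7}
|Sat(A[q U EG ~q])| = |{m1, m4, m5, m7}| = 4.

4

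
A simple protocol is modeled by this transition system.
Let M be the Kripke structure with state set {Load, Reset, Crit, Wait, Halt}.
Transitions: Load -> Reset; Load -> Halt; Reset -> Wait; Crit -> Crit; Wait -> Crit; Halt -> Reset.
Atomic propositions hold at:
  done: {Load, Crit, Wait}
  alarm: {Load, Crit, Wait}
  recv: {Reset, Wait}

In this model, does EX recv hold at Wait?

Sat(EX recv) = {s : some successor in {Reset, Wait}} = {Load, Reset, Halt}
Wait ∉ Sat(EX recv) = {Load, Reset, Halt}, so the formula does not hold at Wait.

No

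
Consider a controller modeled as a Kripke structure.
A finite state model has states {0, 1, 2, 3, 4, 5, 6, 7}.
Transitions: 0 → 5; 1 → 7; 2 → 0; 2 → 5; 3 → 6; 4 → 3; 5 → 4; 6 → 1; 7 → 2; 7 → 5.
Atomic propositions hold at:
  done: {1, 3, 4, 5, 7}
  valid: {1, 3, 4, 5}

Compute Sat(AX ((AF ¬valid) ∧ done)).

{0, 1, 4, 5, 6}

Sat(¬valid) = {0, 2, 6, 7}
AF ¬valid: least fixpoint, start Z0 = {0, 2, 6, 7}, add states with every successor in Z. Z1 = {0, 1, 2, 3, 6, 7}; Z2 = {0, 1, 2, 3, 4, 6, 7}; Z3 = {0, 1, 2, 3, 4, 5, 6, 7}; fixed.
Sat(AF ¬valid) = {0, 1, 2, 3, 4, 5, 6, 7}
Sat((AF ¬valid) ∧ done) = {1, 3, 4, 5, 7}
Sat(AX ((AF ¬valid) ∧ done)) = {s : every successor in {1, 3, 4, 5, 7}} = {0, 1, 4, 5, 6}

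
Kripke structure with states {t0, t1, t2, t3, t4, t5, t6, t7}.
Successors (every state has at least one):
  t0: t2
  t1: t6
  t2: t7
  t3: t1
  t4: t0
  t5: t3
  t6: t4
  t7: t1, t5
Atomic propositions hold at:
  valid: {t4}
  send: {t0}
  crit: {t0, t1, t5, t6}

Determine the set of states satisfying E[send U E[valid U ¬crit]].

Sat(¬crit) = {t2, t3, t4, t7}
E[valid U ¬crit]: least fixpoint, start Z0 = Sat(¬crit) = {t2, t3, t4, t7}, add states in Sat(valid) with some successor in Z. Already a fixed point.
Sat(E[valid U ¬crit]) = {t2, t3, t4, t7}
E[send U E[valid U ¬crit]]: least fixpoint, start Z0 = Sat(E[valid U ¬crit]) = {t2, t3, t4, t7}, add states in Sat(send) with some successor in Z. Z1 = {t0, t2, t3, t4, t7}; fixed.
Sat(E[send U E[valid U ¬crit]]) = {t0, t2, t3, t4, t7}

{t0, t2, t3, t4, t7}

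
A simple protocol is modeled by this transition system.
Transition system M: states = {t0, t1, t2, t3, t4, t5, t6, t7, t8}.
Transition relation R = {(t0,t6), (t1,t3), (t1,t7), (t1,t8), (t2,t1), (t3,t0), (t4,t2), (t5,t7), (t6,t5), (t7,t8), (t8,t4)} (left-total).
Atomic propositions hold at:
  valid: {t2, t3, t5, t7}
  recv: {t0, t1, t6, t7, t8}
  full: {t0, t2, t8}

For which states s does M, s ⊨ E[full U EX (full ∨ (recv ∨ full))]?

{t0, t1, t2, t3, t4, t5, t7, t8}

Sat(recv ∨ full) = {t0, t1, t2, t6, t7, t8}
Sat(full ∨ (recv ∨ full)) = {t0, t1, t2, t6, t7, t8}
Sat(EX (full ∨ (recv ∨ full))) = {s : some successor in {t0, t1, t2, t6, t7, t8}} = {t0, t1, t2, t3, t4, t5, t7}
E[full U EX (full ∨ (recv ∨ full))]: least fixpoint, start Z0 = Sat(EX (full ∨ (recv ∨ full))) = {t0, t1, t2, t3, t4, t5, t7}, add states in Sat(full) with some successor in Z. Z1 = {t0, t1, t2, t3, t4, t5, t7, t8}; fixed.
Sat(E[full U EX (full ∨ (recv ∨ full))]) = {t0, t1, t2, t3, t4, t5, t7, t8}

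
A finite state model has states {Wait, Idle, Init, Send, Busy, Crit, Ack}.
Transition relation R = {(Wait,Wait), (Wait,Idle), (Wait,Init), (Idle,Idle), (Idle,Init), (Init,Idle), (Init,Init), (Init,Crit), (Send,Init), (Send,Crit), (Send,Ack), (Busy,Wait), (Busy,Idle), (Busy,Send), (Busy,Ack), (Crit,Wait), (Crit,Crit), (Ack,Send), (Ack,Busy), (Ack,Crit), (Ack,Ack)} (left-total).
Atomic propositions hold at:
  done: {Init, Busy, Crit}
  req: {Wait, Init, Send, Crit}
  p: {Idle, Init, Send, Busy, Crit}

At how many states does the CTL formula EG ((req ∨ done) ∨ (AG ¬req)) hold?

Sat(req ∨ done) = {Wait, Init, Send, Busy, Crit}
Sat(¬req) = {Idle, Busy, Ack}
AG ¬req: greatest fixpoint, start Z0 = {Idle, Busy, Ack}, keep only states in Sat with every successor in Z. Z1 = ∅; fixed.
Sat(AG ¬req) = ∅
Sat((req ∨ done) ∨ (AG ¬req)) = {Wait, Init, Send, Busy, Crit}
EG ((req ∨ done) ∨ (AG ¬req)): greatest fixpoint, start Z0 = {Wait, Init, Send, Busy, Crit}, keep only states in Sat with some successor in Z. Already a fixed point.
Sat(EG ((req ∨ done) ∨ (AG ¬req))) = {Wait, Init, Send, Busy, Crit}
|Sat(EG ((req ∨ done) ∨ (AG ¬req)))| = |{Wait, Init, Send, Busy, Crit}| = 5.

5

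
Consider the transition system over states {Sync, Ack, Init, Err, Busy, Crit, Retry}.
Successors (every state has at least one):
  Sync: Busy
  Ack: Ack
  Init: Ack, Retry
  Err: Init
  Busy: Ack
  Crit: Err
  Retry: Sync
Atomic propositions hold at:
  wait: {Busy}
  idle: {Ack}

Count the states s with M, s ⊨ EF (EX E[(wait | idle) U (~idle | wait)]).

5

Sat(wait | idle) = {Ack, Busy}
Sat(~idle) = {Sync, Init, Err, Busy, Crit, Retry}
Sat(~idle | wait) = {Sync, Init, Err, Busy, Crit, Retry}
E[(wait | idle) U (~idle | wait)]: least fixpoint, start Z0 = Sat((~idle | wait)) = {Sync, Init, Err, Busy, Crit, Retry}, add states in Sat(wait | idle) with some successor in Z. Already a fixed point.
Sat(E[(wait | idle) U (~idle | wait)]) = {Sync, Init, Err, Busy, Crit, Retry}
Sat(EX E[(wait | idle) U (~idle | wait)]) = {s : some successor in {Sync, Init, Err, Busy, Crit, Retry}} = {Sync, Init, Err, Crit, Retry}
EF (EX E[(wait | idle) U (~idle | wait)]): least fixpoint, start Z0 = {Sync, Init, Err, Crit, Retry}, add states with some successor in Z. Already a fixed point.
Sat(EF (EX E[(wait | idle) U (~idle | wait)])) = {Sync, Init, Err, Crit, Retry}
|Sat(EF (EX E[(wait | idle) U (~idle | wait)]))| = |{Sync, Init, Err, Crit, Retry}| = 5.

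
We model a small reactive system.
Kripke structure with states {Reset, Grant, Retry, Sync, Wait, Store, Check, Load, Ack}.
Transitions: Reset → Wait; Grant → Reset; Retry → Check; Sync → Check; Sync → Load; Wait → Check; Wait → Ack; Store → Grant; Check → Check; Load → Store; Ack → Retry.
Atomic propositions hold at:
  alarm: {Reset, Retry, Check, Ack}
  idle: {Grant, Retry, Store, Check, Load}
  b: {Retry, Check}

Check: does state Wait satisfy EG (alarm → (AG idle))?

AG idle: greatest fixpoint, start Z0 = {Grant, Retry, Store, Check, Load}, keep only states in Sat with every successor in Z. Z1 = {Retry, Store, Check, Load}; Z2 = {Retry, Check, Load}; Z3 = {Retry, Check}; fixed.
Sat(AG idle) = {Retry, Check}
Sat(alarm → (AG idle)) = {Grant, Retry, Sync, Wait, Store, Check, Load}
EG (alarm → (AG idle)): greatest fixpoint, start Z0 = {Grant, Retry, Sync, Wait, Store, Check, Load}, keep only states in Sat with some successor in Z. Z1 = {Retry, Sync, Wait, Store, Check, Load}; Z2 = {Retry, Sync, Wait, Check, Load}; Z3 = {Retry, Sync, Wait, Check}; fixed.
Sat(EG (alarm → (AG idle))) = {Retry, Sync, Wait, Check}
Wait ∈ Sat(EG (alarm → (AG idle))) = {Retry, Sync, Wait, Check}, so the formula holds at Wait.

Yes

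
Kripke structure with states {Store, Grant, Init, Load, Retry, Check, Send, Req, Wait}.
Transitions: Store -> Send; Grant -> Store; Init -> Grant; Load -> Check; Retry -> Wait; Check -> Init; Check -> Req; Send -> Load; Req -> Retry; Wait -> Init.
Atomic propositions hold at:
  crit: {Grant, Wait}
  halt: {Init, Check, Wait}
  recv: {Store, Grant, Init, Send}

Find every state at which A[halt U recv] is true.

{Store, Grant, Init, Send, Wait}

A[halt U recv]: least fixpoint, start Z0 = Sat(recv) = {Store, Grant, Init, Send}, add states in Sat(halt) with every successor in Z. Z1 = {Store, Grant, Init, Send, Wait}; fixed.
Sat(A[halt U recv]) = {Store, Grant, Init, Send, Wait}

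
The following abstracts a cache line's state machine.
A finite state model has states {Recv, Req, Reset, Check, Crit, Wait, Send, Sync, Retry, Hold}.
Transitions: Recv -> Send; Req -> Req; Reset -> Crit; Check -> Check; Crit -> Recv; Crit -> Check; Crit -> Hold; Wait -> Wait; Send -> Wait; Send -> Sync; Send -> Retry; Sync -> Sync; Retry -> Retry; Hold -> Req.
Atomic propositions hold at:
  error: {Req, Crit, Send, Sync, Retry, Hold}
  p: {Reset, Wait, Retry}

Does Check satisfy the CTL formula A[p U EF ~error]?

Sat(~error) = {Recv, Reset, Check, Wait}
EF ~error: least fixpoint, start Z0 = {Recv, Reset, Check, Wait}, add states with some successor in Z. Z1 = {Recv, Reset, Check, Crit, Wait, Send}; fixed.
Sat(EF ~error) = {Recv, Reset, Check, Crit, Wait, Send}
A[p U EF ~error]: least fixpoint, start Z0 = Sat(EF ~error) = {Recv, Reset, Check, Crit, Wait, Send}, add states in Sat(p) with every successor in Z. Already a fixed point.
Sat(A[p U EF ~error]) = {Recv, Reset, Check, Crit, Wait, Send}
Check ∈ Sat(A[p U EF ~error]) = {Recv, Reset, Check, Crit, Wait, Send}, so the formula holds at Check.

Yes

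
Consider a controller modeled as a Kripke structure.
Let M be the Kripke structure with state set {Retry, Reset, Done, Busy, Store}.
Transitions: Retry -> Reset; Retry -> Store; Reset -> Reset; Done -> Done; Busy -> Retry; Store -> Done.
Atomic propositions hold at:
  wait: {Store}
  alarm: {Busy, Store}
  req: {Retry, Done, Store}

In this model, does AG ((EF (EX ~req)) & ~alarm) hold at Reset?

Sat(~req) = {Reset, Busy}
Sat(EX ~req) = {s : some successor in {Reset, Busy}} = {Retry, Reset}
EF (EX ~req): least fixpoint, start Z0 = {Retry, Reset}, add states with some successor in Z. Z1 = {Retry, Reset, Busy}; fixed.
Sat(EF (EX ~req)) = {Retry, Reset, Busy}
Sat(~alarm) = {Retry, Reset, Done}
Sat((EF (EX ~req)) & ~alarm) = {Retry, Reset}
AG ((EF (EX ~req)) & ~alarm): greatest fixpoint, start Z0 = {Retry, Reset}, keep only states in Sat with every successor in Z. Z1 = {Reset}; fixed.
Sat(AG ((EF (EX ~req)) & ~alarm)) = {Reset}
Reset ∈ Sat(AG ((EF (EX ~req)) & ~alarm)) = {Reset}, so the formula holds at Reset.

Yes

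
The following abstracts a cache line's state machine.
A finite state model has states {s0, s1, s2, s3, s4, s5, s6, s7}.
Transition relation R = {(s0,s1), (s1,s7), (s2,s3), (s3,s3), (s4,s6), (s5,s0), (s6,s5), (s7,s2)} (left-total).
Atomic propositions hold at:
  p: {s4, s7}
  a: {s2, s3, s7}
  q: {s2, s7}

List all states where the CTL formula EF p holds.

EF p: least fixpoint, start Z0 = {s4, s7}, add states with some successor in Z. Z1 = {s1, s4, s7}; Z2 = {s0, s1, s4, s7}; Z3 = {s0, s1, s4, s5, s7}; Z4 = {s0, s1, s4, s5, s6, s7}; fixed.
Sat(EF p) = {s0, s1, s4, s5, s6, s7}

{s0, s1, s4, s5, s6, s7}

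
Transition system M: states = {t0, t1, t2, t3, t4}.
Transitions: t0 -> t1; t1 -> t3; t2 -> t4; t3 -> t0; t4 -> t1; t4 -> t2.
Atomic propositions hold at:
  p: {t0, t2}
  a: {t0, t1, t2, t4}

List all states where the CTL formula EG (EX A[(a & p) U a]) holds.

{t2, t4}

Sat(a & p) = {t0, t2}
A[(a & p) U a]: least fixpoint, start Z0 = Sat(a) = {t0, t1, t2, t4}, add states in Sat(a & p) with every successor in Z. Already a fixed point.
Sat(A[(a & p) U a]) = {t0, t1, t2, t4}
Sat(EX A[(a & p) U a]) = {s : some successor in {t0, t1, t2, t4}} = {t0, t2, t3, t4}
EG (EX A[(a & p) U a]): greatest fixpoint, start Z0 = {t0, t2, t3, t4}, keep only states in Sat with some successor in Z. Z1 = {t2, t3, t4}; Z2 = {t2, t4}; fixed.
Sat(EG (EX A[(a & p) U a])) = {t2, t4}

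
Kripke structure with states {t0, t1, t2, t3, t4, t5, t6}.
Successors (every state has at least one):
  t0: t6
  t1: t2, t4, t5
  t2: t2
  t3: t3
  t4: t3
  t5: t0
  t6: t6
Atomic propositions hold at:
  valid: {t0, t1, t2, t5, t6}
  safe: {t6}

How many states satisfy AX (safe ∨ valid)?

4

Sat(safe ∨ valid) = {t0, t1, t2, t5, t6}
Sat(AX (safe ∨ valid)) = {s : every successor in {t0, t1, t2, t5, t6}} = {t0, t2, t5, t6}
|Sat(AX (safe ∨ valid))| = |{t0, t2, t5, t6}| = 4.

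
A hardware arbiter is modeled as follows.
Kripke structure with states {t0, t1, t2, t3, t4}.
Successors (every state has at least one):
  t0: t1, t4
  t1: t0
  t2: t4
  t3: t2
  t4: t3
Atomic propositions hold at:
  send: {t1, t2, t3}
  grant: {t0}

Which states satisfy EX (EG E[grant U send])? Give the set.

E[grant U send]: least fixpoint, start Z0 = Sat(send) = {t1, t2, t3}, add states in Sat(grant) with some successor in Z. Z1 = {t0, t1, t2, t3}; fixed.
Sat(E[grant U send]) = {t0, t1, t2, t3}
EG E[grant U send]: greatest fixpoint, start Z0 = {t0, t1, t2, t3}, keep only states in Sat with some successor in Z. Z1 = {t0, t1, t3}; Z2 = {t0, t1}; fixed.
Sat(EG E[grant U send]) = {t0, t1}
Sat(EX (EG E[grant U send])) = {s : some successor in {t0, t1}} = {t0, t1}

{t0, t1}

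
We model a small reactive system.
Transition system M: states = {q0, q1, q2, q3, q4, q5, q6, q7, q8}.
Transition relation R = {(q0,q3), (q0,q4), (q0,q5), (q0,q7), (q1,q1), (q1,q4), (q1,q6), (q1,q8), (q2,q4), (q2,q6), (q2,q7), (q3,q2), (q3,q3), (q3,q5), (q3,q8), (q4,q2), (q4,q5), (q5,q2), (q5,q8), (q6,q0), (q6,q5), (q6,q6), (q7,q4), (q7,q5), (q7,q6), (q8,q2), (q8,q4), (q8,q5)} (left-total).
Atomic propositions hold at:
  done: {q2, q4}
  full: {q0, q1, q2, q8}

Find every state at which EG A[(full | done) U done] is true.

Sat(full | done) = {q0, q1, q2, q4, q8}
A[(full | done) U done]: least fixpoint, start Z0 = Sat(done) = {q2, q4}, add states in Sat(full | done) with every successor in Z. Already a fixed point.
Sat(A[(full | done) U done]) = {q2, q4}
EG A[(full | done) U done]: greatest fixpoint, start Z0 = {q2, q4}, keep only states in Sat with some successor in Z. Already a fixed point.
Sat(EG A[(full | done) U done]) = {q2, q4}

{q2, q4}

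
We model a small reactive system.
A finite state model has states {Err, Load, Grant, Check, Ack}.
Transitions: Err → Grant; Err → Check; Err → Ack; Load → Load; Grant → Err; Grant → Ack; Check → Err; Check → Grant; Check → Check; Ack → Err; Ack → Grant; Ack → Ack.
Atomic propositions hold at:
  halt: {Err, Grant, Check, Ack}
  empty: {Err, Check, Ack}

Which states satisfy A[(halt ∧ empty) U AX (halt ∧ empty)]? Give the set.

Sat(halt ∧ empty) = {Err, Check, Ack}
Sat(AX (halt ∧ empty)) = {s : every successor in {Err, Check, Ack}} = {Grant}
A[(halt ∧ empty) U AX (halt ∧ empty)]: least fixpoint, start Z0 = Sat(AX (halt ∧ empty)) = {Grant}, add states in Sat(halt ∧ empty) with every successor in Z. Already a fixed point.
Sat(A[(halt ∧ empty) U AX (halt ∧ empty)]) = {Grant}

{Grant}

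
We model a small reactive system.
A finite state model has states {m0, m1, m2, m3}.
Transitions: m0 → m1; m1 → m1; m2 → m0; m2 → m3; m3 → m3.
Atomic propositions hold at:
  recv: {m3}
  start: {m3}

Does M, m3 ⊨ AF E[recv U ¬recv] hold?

Sat(¬recv) = {m0, m1, m2}
E[recv U ¬recv]: least fixpoint, start Z0 = Sat(¬recv) = {m0, m1, m2}, add states in Sat(recv) with some successor in Z. Already a fixed point.
Sat(E[recv U ¬recv]) = {m0, m1, m2}
AF E[recv U ¬recv]: least fixpoint, start Z0 = {m0, m1, m2}, add states with every successor in Z. Already a fixed point.
Sat(AF E[recv U ¬recv]) = {m0, m1, m2}
m3 ∉ Sat(AF E[recv U ¬recv]) = {m0, m1, m2}, so the formula does not hold at m3.

No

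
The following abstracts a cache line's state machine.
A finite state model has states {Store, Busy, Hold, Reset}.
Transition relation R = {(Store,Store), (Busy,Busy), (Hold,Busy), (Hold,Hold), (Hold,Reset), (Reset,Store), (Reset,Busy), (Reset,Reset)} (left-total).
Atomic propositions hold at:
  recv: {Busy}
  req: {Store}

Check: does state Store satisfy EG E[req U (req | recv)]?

Sat(req | recv) = {Store, Busy}
E[req U (req | recv)]: least fixpoint, start Z0 = Sat((req | recv)) = {Store, Busy}, add states in Sat(req) with some successor in Z. Already a fixed point.
Sat(E[req U (req | recv)]) = {Store, Busy}
EG E[req U (req | recv)]: greatest fixpoint, start Z0 = {Store, Busy}, keep only states in Sat with some successor in Z. Already a fixed point.
Sat(EG E[req U (req | recv)]) = {Store, Busy}
Store ∈ Sat(EG E[req U (req | recv)]) = {Store, Busy}, so the formula holds at Store.

Yes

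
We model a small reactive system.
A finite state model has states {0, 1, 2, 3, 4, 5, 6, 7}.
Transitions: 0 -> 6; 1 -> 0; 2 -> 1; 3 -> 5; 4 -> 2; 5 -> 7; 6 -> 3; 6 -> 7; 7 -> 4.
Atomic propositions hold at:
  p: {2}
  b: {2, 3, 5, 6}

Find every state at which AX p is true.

Sat(AX p) = {s : every successor in {2}} = {4}

{4}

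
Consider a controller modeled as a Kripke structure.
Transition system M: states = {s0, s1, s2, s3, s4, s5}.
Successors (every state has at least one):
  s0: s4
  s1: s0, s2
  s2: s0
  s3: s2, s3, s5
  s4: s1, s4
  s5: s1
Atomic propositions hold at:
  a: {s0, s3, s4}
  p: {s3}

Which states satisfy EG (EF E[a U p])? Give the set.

{s3}

E[a U p]: least fixpoint, start Z0 = Sat(p) = {s3}, add states in Sat(a) with some successor in Z. Already a fixed point.
Sat(E[a U p]) = {s3}
EF E[a U p]: least fixpoint, start Z0 = {s3}, add states with some successor in Z. Already a fixed point.
Sat(EF E[a U p]) = {s3}
EG (EF E[a U p]): greatest fixpoint, start Z0 = {s3}, keep only states in Sat with some successor in Z. Already a fixed point.
Sat(EG (EF E[a U p])) = {s3}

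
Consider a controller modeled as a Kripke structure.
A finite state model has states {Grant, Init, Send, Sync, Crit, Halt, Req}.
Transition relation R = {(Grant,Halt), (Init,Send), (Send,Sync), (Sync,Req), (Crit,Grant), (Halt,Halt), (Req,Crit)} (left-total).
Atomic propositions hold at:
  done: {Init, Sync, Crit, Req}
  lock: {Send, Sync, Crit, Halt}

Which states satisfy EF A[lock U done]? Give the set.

{Init, Send, Sync, Crit, Req}

A[lock U done]: least fixpoint, start Z0 = Sat(done) = {Init, Sync, Crit, Req}, add states in Sat(lock) with every successor in Z. Z1 = {Init, Send, Sync, Crit, Req}; fixed.
Sat(A[lock U done]) = {Init, Send, Sync, Crit, Req}
EF A[lock U done]: least fixpoint, start Z0 = {Init, Send, Sync, Crit, Req}, add states with some successor in Z. Already a fixed point.
Sat(EF A[lock U done]) = {Init, Send, Sync, Crit, Req}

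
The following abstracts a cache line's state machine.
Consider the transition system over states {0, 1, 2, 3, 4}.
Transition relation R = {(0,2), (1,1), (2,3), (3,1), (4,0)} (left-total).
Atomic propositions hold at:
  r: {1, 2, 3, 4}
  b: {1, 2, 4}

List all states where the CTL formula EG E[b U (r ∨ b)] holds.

{1, 2, 3}

Sat(r ∨ b) = {1, 2, 3, 4}
E[b U (r ∨ b)]: least fixpoint, start Z0 = Sat((r ∨ b)) = {1, 2, 3, 4}, add states in Sat(b) with some successor in Z. Already a fixed point.
Sat(E[b U (r ∨ b)]) = {1, 2, 3, 4}
EG E[b U (r ∨ b)]: greatest fixpoint, start Z0 = {1, 2, 3, 4}, keep only states in Sat with some successor in Z. Z1 = {1, 2, 3}; fixed.
Sat(EG E[b U (r ∨ b)]) = {1, 2, 3}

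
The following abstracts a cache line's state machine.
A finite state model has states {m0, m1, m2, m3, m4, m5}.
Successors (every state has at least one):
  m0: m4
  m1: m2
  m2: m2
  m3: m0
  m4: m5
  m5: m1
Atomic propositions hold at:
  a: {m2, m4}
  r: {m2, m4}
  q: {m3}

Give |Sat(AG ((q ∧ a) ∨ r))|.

1

Sat(q ∧ a) = ∅
Sat((q ∧ a) ∨ r) = {m2, m4}
AG ((q ∧ a) ∨ r): greatest fixpoint, start Z0 = {m2, m4}, keep only states in Sat with every successor in Z. Z1 = {m2}; fixed.
Sat(AG ((q ∧ a) ∨ r)) = {m2}
|Sat(AG ((q ∧ a) ∨ r))| = |{m2}| = 1.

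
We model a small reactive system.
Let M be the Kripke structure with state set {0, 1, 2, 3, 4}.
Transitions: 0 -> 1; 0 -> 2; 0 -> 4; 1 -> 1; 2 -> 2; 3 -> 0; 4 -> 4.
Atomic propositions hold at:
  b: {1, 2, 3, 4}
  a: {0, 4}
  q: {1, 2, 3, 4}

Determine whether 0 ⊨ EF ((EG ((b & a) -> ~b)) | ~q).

Sat(b & a) = {4}
Sat(~b) = {0}
Sat((b & a) -> ~b) = {0, 1, 2, 3}
EG ((b & a) -> ~b): greatest fixpoint, start Z0 = {0, 1, 2, 3}, keep only states in Sat with some successor in Z. Already a fixed point.
Sat(EG ((b & a) -> ~b)) = {0, 1, 2, 3}
Sat(~q) = {0}
Sat((EG ((b & a) -> ~b)) | ~q) = {0, 1, 2, 3}
EF ((EG ((b & a) -> ~b)) | ~q): least fixpoint, start Z0 = {0, 1, 2, 3}, add states with some successor in Z. Already a fixed point.
Sat(EF ((EG ((b & a) -> ~b)) | ~q)) = {0, 1, 2, 3}
0 ∈ Sat(EF ((EG ((b & a) -> ~b)) | ~q)) = {0, 1, 2, 3}, so the formula holds at 0.

Yes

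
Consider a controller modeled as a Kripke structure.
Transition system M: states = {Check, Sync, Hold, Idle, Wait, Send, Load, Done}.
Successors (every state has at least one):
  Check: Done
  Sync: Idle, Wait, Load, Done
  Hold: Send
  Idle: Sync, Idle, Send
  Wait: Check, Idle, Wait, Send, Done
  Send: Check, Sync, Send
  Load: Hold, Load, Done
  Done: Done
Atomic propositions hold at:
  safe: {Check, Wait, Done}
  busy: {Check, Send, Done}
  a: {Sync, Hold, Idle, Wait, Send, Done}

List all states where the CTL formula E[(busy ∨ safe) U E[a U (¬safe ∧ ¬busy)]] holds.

{Sync, Hold, Idle, Wait, Send, Load}

Sat(busy ∨ safe) = {Check, Wait, Send, Done}
Sat(¬safe) = {Sync, Hold, Idle, Send, Load}
Sat(¬busy) = {Sync, Hold, Idle, Wait, Load}
Sat(¬safe ∧ ¬busy) = {Sync, Hold, Idle, Load}
E[a U (¬safe ∧ ¬busy)]: least fixpoint, start Z0 = Sat((¬safe ∧ ¬busy)) = {Sync, Hold, Idle, Load}, add states in Sat(a) with some successor in Z. Z1 = {Sync, Hold, Idle, Wait, Send, Load}; fixed.
Sat(E[a U (¬safe ∧ ¬busy)]) = {Sync, Hold, Idle, Wait, Send, Load}
E[(busy ∨ safe) U E[a U (¬safe ∧ ¬busy)]]: least fixpoint, start Z0 = Sat(E[a U (¬safe ∧ ¬busy)]) = {Sync, Hold, Idle, Wait, Send, Load}, add states in Sat(busy ∨ safe) with some successor in Z. Already a fixed point.
Sat(E[(busy ∨ safe) U E[a U (¬safe ∧ ¬busy)]]) = {Sync, Hold, Idle, Wait, Send, Load}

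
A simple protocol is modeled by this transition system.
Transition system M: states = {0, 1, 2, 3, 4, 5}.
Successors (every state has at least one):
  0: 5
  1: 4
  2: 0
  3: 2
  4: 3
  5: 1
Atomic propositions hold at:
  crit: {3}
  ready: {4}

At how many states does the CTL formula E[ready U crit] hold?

2

E[ready U crit]: least fixpoint, start Z0 = Sat(crit) = {3}, add states in Sat(ready) with some successor in Z. Z1 = {3, 4}; fixed.
Sat(E[ready U crit]) = {3, 4}
|Sat(E[ready U crit])| = |{3, 4}| = 2.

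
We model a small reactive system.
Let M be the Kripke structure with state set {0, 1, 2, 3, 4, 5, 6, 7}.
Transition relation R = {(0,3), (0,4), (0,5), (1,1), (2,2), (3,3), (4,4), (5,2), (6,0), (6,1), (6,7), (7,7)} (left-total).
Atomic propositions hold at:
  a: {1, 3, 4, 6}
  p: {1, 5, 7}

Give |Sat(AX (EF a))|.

EF a: least fixpoint, start Z0 = {1, 3, 4, 6}, add states with some successor in Z. Z1 = {0, 1, 3, 4, 6}; fixed.
Sat(EF a) = {0, 1, 3, 4, 6}
Sat(AX (EF a)) = {s : every successor in {0, 1, 3, 4, 6}} = {1, 3, 4}
|Sat(AX (EF a))| = |{1, 3, 4}| = 3.

3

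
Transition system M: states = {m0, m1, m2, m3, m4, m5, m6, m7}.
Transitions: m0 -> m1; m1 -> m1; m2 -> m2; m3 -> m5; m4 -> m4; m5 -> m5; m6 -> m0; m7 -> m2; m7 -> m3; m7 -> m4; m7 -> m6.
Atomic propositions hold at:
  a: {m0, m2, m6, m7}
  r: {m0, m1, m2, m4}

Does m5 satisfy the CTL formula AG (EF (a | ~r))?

Yes

Sat(~r) = {m3, m5, m6, m7}
Sat(a | ~r) = {m0, m2, m3, m5, m6, m7}
EF (a | ~r): least fixpoint, start Z0 = {m0, m2, m3, m5, m6, m7}, add states with some successor in Z. Already a fixed point.
Sat(EF (a | ~r)) = {m0, m2, m3, m5, m6, m7}
AG (EF (a | ~r)): greatest fixpoint, start Z0 = {m0, m2, m3, m5, m6, m7}, keep only states in Sat with every successor in Z. Z1 = {m2, m3, m5, m6}; Z2 = {m2, m3, m5}; fixed.
Sat(AG (EF (a | ~r))) = {m2, m3, m5}
m5 ∈ Sat(AG (EF (a | ~r))) = {m2, m3, m5}, so the formula holds at m5.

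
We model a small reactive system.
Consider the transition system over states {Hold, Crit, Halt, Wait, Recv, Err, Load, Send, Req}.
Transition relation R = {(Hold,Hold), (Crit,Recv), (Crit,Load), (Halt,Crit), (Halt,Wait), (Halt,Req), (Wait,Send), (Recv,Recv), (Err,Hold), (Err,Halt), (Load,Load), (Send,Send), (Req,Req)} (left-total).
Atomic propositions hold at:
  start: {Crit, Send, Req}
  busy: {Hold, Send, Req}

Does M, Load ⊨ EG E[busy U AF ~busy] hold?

Sat(~busy) = {Crit, Halt, Wait, Recv, Err, Load}
AF ~busy: least fixpoint, start Z0 = {Crit, Halt, Wait, Recv, Err, Load}, add states with every successor in Z. Already a fixed point.
Sat(AF ~busy) = {Crit, Halt, Wait, Recv, Err, Load}
E[busy U AF ~busy]: least fixpoint, start Z0 = Sat(AF ~busy) = {Crit, Halt, Wait, Recv, Err, Load}, add states in Sat(busy) with some successor in Z. Already a fixed point.
Sat(E[busy U AF ~busy]) = {Crit, Halt, Wait, Recv, Err, Load}
EG E[busy U AF ~busy]: greatest fixpoint, start Z0 = {Crit, Halt, Wait, Recv, Err, Load}, keep only states in Sat with some successor in Z. Z1 = {Crit, Halt, Recv, Err, Load}; fixed.
Sat(EG E[busy U AF ~busy]) = {Crit, Halt, Recv, Err, Load}
Load ∈ Sat(EG E[busy U AF ~busy]) = {Crit, Halt, Recv, Err, Load}, so the formula holds at Load.

Yes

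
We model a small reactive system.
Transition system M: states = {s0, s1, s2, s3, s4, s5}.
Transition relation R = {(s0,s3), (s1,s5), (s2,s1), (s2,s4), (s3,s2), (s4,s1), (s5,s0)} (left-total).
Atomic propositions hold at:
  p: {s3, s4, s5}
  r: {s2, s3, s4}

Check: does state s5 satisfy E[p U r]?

No

E[p U r]: least fixpoint, start Z0 = Sat(r) = {s2, s3, s4}, add states in Sat(p) with some successor in Z. Already a fixed point.
Sat(E[p U r]) = {s2, s3, s4}
s5 ∉ Sat(E[p U r]) = {s2, s3, s4}, so the formula does not hold at s5.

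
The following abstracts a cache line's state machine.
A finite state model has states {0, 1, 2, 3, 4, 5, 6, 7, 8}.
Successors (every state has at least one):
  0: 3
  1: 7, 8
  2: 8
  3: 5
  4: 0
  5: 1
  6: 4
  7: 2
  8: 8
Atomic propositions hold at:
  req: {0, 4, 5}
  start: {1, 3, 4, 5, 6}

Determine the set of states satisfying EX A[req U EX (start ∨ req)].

Sat(start ∨ req) = {0, 1, 3, 4, 5, 6}
Sat(EX (start ∨ req)) = {s : some successor in {0, 1, 3, 4, 5, 6}} = {0, 3, 4, 5, 6}
A[req U EX (start ∨ req)]: least fixpoint, start Z0 = Sat(EX (start ∨ req)) = {0, 3, 4, 5, 6}, add states in Sat(req) with every successor in Z. Already a fixed point.
Sat(A[req U EX (start ∨ req)]) = {0, 3, 4, 5, 6}
Sat(EX A[req U EX (start ∨ req)]) = {s : some successor in {0, 3, 4, 5, 6}} = {0, 3, 4, 6}

{0, 3, 4, 6}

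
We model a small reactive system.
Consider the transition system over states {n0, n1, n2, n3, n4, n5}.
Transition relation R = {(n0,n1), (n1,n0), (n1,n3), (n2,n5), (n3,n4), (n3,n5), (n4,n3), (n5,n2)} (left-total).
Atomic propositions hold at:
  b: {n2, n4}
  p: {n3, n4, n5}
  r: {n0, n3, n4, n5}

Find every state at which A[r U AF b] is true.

{n2, n3, n4, n5}

AF b: least fixpoint, start Z0 = {n2, n4}, add states with every successor in Z. Z1 = {n2, n4, n5}; Z2 = {n2, n3, n4, n5}; fixed.
Sat(AF b) = {n2, n3, n4, n5}
A[r U AF b]: least fixpoint, start Z0 = Sat(AF b) = {n2, n3, n4, n5}, add states in Sat(r) with every successor in Z. Already a fixed point.
Sat(A[r U AF b]) = {n2, n3, n4, n5}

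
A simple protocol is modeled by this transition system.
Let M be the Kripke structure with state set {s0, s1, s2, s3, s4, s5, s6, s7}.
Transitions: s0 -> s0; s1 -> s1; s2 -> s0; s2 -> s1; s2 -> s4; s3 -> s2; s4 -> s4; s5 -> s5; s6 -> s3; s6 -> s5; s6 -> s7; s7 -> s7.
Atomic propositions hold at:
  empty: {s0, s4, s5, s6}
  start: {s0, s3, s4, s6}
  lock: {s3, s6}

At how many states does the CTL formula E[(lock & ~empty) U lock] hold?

2

Sat(~empty) = {s1, s2, s3, s7}
Sat(lock & ~empty) = {s3}
E[(lock & ~empty) U lock]: least fixpoint, start Z0 = Sat(lock) = {s3, s6}, add states in Sat(lock & ~empty) with some successor in Z. Already a fixed point.
Sat(E[(lock & ~empty) U lock]) = {s3, s6}
|Sat(E[(lock & ~empty) U lock])| = |{s3, s6}| = 2.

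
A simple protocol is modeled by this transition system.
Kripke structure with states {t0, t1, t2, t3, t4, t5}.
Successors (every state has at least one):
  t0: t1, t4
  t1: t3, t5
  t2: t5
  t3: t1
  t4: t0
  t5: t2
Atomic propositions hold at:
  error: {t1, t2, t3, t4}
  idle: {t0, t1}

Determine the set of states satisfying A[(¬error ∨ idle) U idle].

{t0, t1}

Sat(¬error) = {t0, t5}
Sat(¬error ∨ idle) = {t0, t1, t5}
A[(¬error ∨ idle) U idle]: least fixpoint, start Z0 = Sat(idle) = {t0, t1}, add states in Sat(¬error ∨ idle) with every successor in Z. Already a fixed point.
Sat(A[(¬error ∨ idle) U idle]) = {t0, t1}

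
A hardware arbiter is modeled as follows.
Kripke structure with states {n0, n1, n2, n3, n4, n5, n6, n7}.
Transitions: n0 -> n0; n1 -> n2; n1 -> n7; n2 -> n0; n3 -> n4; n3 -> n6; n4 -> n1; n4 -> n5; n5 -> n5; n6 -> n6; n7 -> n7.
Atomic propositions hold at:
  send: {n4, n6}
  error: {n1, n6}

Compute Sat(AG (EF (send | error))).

{n6}

Sat(send | error) = {n1, n4, n6}
EF (send | error): least fixpoint, start Z0 = {n1, n4, n6}, add states with some successor in Z. Z1 = {n1, n3, n4, n6}; fixed.
Sat(EF (send | error)) = {n1, n3, n4, n6}
AG (EF (send | error)): greatest fixpoint, start Z0 = {n1, n3, n4, n6}, keep only states in Sat with every successor in Z. Z1 = {n3, n6}; Z2 = {n6}; fixed.
Sat(AG (EF (send | error))) = {n6}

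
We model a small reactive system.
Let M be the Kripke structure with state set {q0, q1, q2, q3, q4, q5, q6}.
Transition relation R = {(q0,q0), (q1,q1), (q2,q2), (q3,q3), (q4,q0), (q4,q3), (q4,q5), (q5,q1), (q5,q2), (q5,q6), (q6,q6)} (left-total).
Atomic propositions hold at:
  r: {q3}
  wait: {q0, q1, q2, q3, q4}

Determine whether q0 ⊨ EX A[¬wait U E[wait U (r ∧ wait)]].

No

Sat(¬wait) = {q5, q6}
Sat(r ∧ wait) = {q3}
E[wait U (r ∧ wait)]: least fixpoint, start Z0 = Sat((r ∧ wait)) = {q3}, add states in Sat(wait) with some successor in Z. Z1 = {q3, q4}; fixed.
Sat(E[wait U (r ∧ wait)]) = {q3, q4}
A[¬wait U E[wait U (r ∧ wait)]]: least fixpoint, start Z0 = Sat(E[wait U (r ∧ wait)]) = {q3, q4}, add states in Sat(¬wait) with every successor in Z. Already a fixed point.
Sat(A[¬wait U E[wait U (r ∧ wait)]]) = {q3, q4}
Sat(EX A[¬wait U E[wait U (r ∧ wait)]]) = {s : some successor in {q3, q4}} = {q3, q4}
q0 ∉ Sat(EX A[¬wait U E[wait U (r ∧ wait)]]) = {q3, q4}, so the formula does not hold at q0.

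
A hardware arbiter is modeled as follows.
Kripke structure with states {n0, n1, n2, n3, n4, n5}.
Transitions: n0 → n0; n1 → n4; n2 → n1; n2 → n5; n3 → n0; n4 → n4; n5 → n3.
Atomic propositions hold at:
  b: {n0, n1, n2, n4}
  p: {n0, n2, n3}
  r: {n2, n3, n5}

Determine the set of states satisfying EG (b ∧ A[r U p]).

{n0}

A[r U p]: least fixpoint, start Z0 = Sat(p) = {n0, n2, n3}, add states in Sat(r) with every successor in Z. Z1 = {n0, n2, n3, n5}; fixed.
Sat(A[r U p]) = {n0, n2, n3, n5}
Sat(b ∧ A[r U p]) = {n0, n2}
EG (b ∧ A[r U p]): greatest fixpoint, start Z0 = {n0, n2}, keep only states in Sat with some successor in Z. Z1 = {n0}; fixed.
Sat(EG (b ∧ A[r U p])) = {n0}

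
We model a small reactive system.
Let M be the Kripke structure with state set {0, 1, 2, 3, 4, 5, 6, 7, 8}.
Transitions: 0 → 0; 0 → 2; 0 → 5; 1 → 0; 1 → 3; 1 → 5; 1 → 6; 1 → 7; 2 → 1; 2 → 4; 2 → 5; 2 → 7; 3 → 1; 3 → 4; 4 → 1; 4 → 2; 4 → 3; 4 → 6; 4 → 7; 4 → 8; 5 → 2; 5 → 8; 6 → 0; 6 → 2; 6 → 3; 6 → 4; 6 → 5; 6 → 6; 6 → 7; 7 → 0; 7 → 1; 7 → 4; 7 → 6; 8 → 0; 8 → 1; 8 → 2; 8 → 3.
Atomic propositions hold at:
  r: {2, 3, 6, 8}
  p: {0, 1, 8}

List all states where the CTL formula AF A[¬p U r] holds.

Sat(¬p) = {2, 3, 4, 5, 6, 7}
A[¬p U r]: least fixpoint, start Z0 = Sat(r) = {2, 3, 6, 8}, add states in Sat(¬p) with every successor in Z. Z1 = {2, 3, 5, 6, 8}; fixed.
Sat(A[¬p U r]) = {2, 3, 5, 6, 8}
AF A[¬p U r]: least fixpoint, start Z0 = {2, 3, 5, 6, 8}, add states with every successor in Z. Already a fixed point.
Sat(AF A[¬p U r]) = {2, 3, 5, 6, 8}

{2, 3, 5, 6, 8}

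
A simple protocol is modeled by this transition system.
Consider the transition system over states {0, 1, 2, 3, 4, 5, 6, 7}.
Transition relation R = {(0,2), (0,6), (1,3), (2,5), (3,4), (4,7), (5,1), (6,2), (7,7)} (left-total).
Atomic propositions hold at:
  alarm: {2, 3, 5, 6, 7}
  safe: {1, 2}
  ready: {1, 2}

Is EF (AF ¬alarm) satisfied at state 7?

Sat(¬alarm) = {0, 1, 4}
AF ¬alarm: least fixpoint, start Z0 = {0, 1, 4}, add states with every successor in Z. Z1 = {0, 1, 3, 4, 5}; Z2 = {0, 1, 2, 3, 4, 5}; Z3 = {0, 1, 2, 3, 4, 5, 6}; fixed.
Sat(AF ¬alarm) = {0, 1, 2, 3, 4, 5, 6}
EF (AF ¬alarm): least fixpoint, start Z0 = {0, 1, 2, 3, 4, 5, 6}, add states with some successor in Z. Already a fixed point.
Sat(EF (AF ¬alarm)) = {0, 1, 2, 3, 4, 5, 6}
7 ∉ Sat(EF (AF ¬alarm)) = {0, 1, 2, 3, 4, 5, 6}, so the formula does not hold at 7.

No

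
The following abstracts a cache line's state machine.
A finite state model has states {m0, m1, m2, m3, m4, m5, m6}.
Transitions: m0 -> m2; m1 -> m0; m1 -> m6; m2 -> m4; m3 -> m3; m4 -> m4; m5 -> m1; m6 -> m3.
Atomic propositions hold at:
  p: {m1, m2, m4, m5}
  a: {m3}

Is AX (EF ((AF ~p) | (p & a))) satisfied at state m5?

Sat(~p) = {m0, m3, m6}
AF ~p: least fixpoint, start Z0 = {m0, m3, m6}, add states with every successor in Z. Z1 = {m0, m1, m3, m6}; Z2 = {m0, m1, m3, m5, m6}; fixed.
Sat(AF ~p) = {m0, m1, m3, m5, m6}
Sat(p & a) = ∅
Sat((AF ~p) | (p & a)) = {m0, m1, m3, m5, m6}
EF ((AF ~p) | (p & a)): least fixpoint, start Z0 = {m0, m1, m3, m5, m6}, add states with some successor in Z. Already a fixed point.
Sat(EF ((AF ~p) | (p & a))) = {m0, m1, m3, m5, m6}
Sat(AX (EF ((AF ~p) | (p & a)))) = {s : every successor in {m0, m1, m3, m5, m6}} = {m1, m3, m5, m6}
m5 ∈ Sat(AX (EF ((AF ~p) | (p & a)))) = {m1, m3, m5, m6}, so the formula holds at m5.

Yes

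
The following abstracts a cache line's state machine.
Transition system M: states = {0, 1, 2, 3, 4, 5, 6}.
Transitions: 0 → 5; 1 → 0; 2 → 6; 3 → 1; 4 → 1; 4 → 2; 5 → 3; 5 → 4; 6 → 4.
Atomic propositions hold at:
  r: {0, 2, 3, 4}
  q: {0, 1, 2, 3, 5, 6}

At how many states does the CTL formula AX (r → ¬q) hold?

Sat(¬q) = {4}
Sat(r → ¬q) = {1, 4, 5, 6}
Sat(AX (r → ¬q)) = {s : every successor in {1, 4, 5, 6}} = {0, 2, 3, 6}
|Sat(AX (r → ¬q))| = |{0, 2, 3, 6}| = 4.

4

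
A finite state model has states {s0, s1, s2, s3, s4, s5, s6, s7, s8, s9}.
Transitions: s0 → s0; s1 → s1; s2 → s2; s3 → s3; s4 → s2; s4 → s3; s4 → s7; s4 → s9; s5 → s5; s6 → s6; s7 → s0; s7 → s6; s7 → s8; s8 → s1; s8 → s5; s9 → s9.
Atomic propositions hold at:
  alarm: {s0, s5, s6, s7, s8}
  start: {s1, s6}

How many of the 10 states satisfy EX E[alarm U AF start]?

5

AF start: least fixpoint, start Z0 = {s1, s6}, add states with every successor in Z. Already a fixed point.
Sat(AF start) = {s1, s6}
E[alarm U AF start]: least fixpoint, start Z0 = Sat(AF start) = {s1, s6}, add states in Sat(alarm) with some successor in Z. Z1 = {s1, s6, s7, s8}; fixed.
Sat(E[alarm U AF start]) = {s1, s6, s7, s8}
Sat(EX E[alarm U AF start]) = {s : some successor in {s1, s6, s7, s8}} = {s1, s4, s6, s7, s8}
|Sat(EX E[alarm U AF start])| = |{s1, s4, s6, s7, s8}| = 5.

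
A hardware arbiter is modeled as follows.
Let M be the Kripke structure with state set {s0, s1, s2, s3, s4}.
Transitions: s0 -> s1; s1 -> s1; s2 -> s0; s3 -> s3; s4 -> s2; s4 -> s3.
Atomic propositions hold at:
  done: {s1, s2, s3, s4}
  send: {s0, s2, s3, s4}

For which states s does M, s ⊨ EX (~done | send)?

{s2, s3, s4}

Sat(~done) = {s0}
Sat(~done | send) = {s0, s2, s3, s4}
Sat(EX (~done | send)) = {s : some successor in {s0, s2, s3, s4}} = {s2, s3, s4}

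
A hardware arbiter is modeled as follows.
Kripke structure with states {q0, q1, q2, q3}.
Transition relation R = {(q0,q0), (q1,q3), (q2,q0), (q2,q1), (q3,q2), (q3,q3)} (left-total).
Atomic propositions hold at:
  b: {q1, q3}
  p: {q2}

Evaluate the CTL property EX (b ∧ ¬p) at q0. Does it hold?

No

Sat(¬p) = {q0, q1, q3}
Sat(b ∧ ¬p) = {q1, q3}
Sat(EX (b ∧ ¬p)) = {s : some successor in {q1, q3}} = {q1, q2, q3}
q0 ∉ Sat(EX (b ∧ ¬p)) = {q1, q2, q3}, so the formula does not hold at q0.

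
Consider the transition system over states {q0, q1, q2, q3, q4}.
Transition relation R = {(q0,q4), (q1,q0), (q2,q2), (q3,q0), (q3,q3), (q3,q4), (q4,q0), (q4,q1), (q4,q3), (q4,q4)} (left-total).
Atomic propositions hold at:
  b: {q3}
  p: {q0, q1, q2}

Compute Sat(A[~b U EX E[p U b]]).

Sat(~b) = {q0, q1, q2, q4}
E[p U b]: least fixpoint, start Z0 = Sat(b) = {q3}, add states in Sat(p) with some successor in Z. Already a fixed point.
Sat(E[p U b]) = {q3}
Sat(EX E[p U b]) = {s : some successor in {q3}} = {q3, q4}
A[~b U EX E[p U b]]: least fixpoint, start Z0 = Sat(EX E[p U b]) = {q3, q4}, add states in Sat(~b) with every successor in Z. Z1 = {q0, q3, q4}; Z2 = {q0, q1, q3, q4}; fixed.
Sat(A[~b U EX E[p U b]]) = {q0, q1, q3, q4}

{q0, q1, q3, q4}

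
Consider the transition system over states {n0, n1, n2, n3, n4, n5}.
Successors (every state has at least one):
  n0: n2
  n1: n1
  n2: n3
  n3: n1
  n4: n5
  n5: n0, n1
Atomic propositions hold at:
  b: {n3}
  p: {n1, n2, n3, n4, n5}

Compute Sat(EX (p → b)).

Sat(p → b) = {n0, n3}
Sat(EX (p → b)) = {s : some successor in {n0, n3}} = {n2, n5}

{n2, n5}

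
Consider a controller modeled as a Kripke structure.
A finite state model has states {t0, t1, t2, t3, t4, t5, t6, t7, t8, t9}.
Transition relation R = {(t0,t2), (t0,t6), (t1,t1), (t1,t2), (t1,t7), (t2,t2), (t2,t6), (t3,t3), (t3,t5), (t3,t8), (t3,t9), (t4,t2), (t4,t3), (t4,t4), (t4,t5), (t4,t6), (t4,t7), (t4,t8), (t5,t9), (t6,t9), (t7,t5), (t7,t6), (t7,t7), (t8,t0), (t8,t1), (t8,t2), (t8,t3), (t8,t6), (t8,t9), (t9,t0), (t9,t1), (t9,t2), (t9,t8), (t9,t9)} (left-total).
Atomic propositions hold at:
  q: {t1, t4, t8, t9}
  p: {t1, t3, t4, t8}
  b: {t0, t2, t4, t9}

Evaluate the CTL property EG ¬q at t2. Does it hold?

Sat(¬q) = {t0, t2, t3, t5, t6, t7}
EG ¬q: greatest fixpoint, start Z0 = {t0, t2, t3, t5, t6, t7}, keep only states in Sat with some successor in Z. Z1 = {t0, t2, t3, t7}; fixed.
Sat(EG ¬q) = {t0, t2, t3, t7}
t2 ∈ Sat(EG ¬q) = {t0, t2, t3, t7}, so the formula holds at t2.

Yes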